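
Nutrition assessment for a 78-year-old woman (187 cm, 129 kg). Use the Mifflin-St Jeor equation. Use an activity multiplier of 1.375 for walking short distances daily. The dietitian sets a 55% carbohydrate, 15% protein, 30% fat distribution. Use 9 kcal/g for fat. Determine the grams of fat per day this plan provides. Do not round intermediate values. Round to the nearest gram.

Mifflin-St Jeor (female): BMR = 10(129) + 6.25(187) − 5(78) − 161 = 1290 + 1168.75 − 390 − 161 = 1907.75 kcal/day.
TEE = 1907.75 × 1.375 = 2623.1563 kcal/day.
Fat energy = 30% × 2623.1563 = 786.9469 kcal.
Fat = 786.9469 ÷ 9 kcal/g = 87.4385 g.

87 g/day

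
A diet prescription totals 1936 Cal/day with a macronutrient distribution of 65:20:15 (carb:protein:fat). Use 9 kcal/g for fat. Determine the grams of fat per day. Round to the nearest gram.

Fat energy = 15% × 1936 = 290.4 kcal.
At 9 kcal/g: 290.4 ÷ 9 = 32.2667 g.

32 g/day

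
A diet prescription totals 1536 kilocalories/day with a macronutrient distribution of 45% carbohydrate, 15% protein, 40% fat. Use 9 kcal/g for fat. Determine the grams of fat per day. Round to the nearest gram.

Fat energy = 40% × 1536 = 614.4 kcal.
At 9 kcal/g: 614.4 ÷ 9 = 68.2667 g.

68 g/day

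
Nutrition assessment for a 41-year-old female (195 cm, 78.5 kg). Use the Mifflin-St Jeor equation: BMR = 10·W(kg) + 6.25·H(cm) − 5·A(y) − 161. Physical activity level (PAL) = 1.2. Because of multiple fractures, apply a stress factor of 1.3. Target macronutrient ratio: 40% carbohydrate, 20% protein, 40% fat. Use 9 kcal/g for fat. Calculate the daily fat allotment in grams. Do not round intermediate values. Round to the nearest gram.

114 g/day

Mifflin-St Jeor (female): BMR = 10(78.5) + 6.25(195) − 5(41) − 161 = 785 + 1218.75 − 205 − 161 = 1637.75 kcal/day.
TEE = 1637.75 × 1.2 = 1965.3 kcal/day.
With stress factor 1.3: 1965.3 × 1.3 = 2554.89 kcal/day.
Fat energy = 40% × 2554.89 = 1021.956 kcal.
Fat = 1021.956 ÷ 9 kcal/g = 113.5507 g.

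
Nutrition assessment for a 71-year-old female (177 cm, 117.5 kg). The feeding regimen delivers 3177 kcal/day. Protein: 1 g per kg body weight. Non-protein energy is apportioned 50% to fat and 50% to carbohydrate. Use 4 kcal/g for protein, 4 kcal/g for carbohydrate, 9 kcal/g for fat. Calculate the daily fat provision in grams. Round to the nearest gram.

Protein = 1 × 117.5 = 117.5 g → 117.5 × 4 = 470 kcal.
Non-protein calories = 3177 − 470 = 2707 kcal.
Fat: 50% × 2707 = 1353.5 kcal; carbohydrate: 1353.5 kcal.
Fat: 1353.5 kcal ÷ 9 kcal/g = 150.3889 g.

150 g/day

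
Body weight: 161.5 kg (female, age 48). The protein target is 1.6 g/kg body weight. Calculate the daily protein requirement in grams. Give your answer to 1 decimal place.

Protein = 1.6 g/kg × 161.5 kg = 258.4 g/day.

258.4 g/day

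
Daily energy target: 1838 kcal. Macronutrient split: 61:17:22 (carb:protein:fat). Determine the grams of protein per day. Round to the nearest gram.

78 g/day

Protein energy = 17% × 1838 = 312.46 kcal.
At 4 kcal/g: 312.46 ÷ 4 = 78.115 g.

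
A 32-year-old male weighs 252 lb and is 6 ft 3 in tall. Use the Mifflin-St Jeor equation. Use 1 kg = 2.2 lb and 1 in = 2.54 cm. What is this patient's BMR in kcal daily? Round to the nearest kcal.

2181 kcal daily

Convert to metric: weight = 252 ÷ 2.2 = 114.5455 kg; height = (6×12 + 3) × 2.54 = 75 × 2.54 = 190.5 cm.
Mifflin-St Jeor (male): BMR = 10(114.5455) + 6.25(190.5) − 5(32) + 5 = 1145.4545 + 1190.625 − 160 + 5 = 2181.0795 kcal/day.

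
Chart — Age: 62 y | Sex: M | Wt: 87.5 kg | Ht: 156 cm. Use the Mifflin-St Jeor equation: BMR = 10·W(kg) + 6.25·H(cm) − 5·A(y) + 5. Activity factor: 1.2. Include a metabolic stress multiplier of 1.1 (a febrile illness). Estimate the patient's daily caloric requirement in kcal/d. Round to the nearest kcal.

Mifflin-St Jeor (male): BMR = 10(87.5) + 6.25(156) − 5(62) + 5 = 875 + 975 − 310 + 5 = 1545 kcal/day.
TEE = BMR × activity factor = 1545 × 1.2 = 1854 kcal/day.
Apply stress factor: 1854 × 1.1 = 2039.4 kcal/day.

2039 kcal/d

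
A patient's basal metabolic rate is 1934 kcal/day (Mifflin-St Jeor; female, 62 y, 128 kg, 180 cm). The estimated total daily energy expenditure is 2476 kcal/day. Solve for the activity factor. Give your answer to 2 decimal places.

1.28

Activity factor = TEE ÷ BMR = 2476 ÷ 1934 = 1.28.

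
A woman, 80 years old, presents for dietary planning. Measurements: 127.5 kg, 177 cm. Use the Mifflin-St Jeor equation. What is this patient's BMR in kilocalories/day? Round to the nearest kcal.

1820 kilocalories/day

Mifflin-St Jeor (female): BMR = 10(127.5) + 6.25(177) − 5(80) − 161 = 1275 + 1106.25 − 400 − 161 = 1820.25 kcal/day.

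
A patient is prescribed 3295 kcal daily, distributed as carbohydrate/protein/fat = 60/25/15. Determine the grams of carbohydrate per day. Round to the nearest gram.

494 g/day

Carbohydrate energy = 60% × 3295 = 1977 kcal.
At 4 kcal/g: 1977 ÷ 4 = 494.25 g.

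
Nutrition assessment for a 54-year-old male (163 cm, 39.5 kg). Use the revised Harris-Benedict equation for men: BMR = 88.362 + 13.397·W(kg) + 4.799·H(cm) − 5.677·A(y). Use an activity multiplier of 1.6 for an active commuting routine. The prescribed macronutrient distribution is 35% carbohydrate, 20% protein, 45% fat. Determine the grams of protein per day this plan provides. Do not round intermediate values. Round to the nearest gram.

87 g/day

Harris-Benedict: BMR = 88.362 + 13.397(39.5) + 4.799(163) − 5.677(54) = 1093.2225 kcal/day.
TEE = 1093.2225 × 1.6 = 1749.156 kcal/day.
Protein energy = 20% × 1749.156 = 349.8312 kcal.
Protein = 349.8312 ÷ 4 kcal/g = 87.4578 g.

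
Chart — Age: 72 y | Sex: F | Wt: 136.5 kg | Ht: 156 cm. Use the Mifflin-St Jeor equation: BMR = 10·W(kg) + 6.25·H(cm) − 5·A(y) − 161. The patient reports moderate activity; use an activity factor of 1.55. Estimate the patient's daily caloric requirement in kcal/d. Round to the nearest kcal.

Mifflin-St Jeor (female): BMR = 10(136.5) + 6.25(156) − 5(72) − 161 = 1365 + 975 − 360 − 161 = 1819 kcal/day.
TEE = BMR × activity factor = 1819 × 1.55 = 2819.45 kcal/day.

2819 kcal/d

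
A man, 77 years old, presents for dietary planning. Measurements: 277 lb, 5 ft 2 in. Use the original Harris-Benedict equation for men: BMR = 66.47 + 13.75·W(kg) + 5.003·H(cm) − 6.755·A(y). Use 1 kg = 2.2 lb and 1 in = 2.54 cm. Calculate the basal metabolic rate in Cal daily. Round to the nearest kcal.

2065 Cal daily

Convert to metric: weight = 277 ÷ 2.2 = 125.9091 kg; height = (5×12 + 2) × 2.54 = 62 × 2.54 = 157.48 cm.
Harris-Benedict: BMR = 66.47 + 13.75(125.9091) + 5.003(157.48) − 6.755(77) = 2065.4574 kcal/day.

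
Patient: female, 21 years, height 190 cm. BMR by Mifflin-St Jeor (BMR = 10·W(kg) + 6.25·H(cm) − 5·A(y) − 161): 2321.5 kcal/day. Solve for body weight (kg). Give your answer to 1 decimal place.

2321.5 = 10·W + 6.25(190) − 5(21) − 161
10·W = 2321.5 − 921.5 = 1400, so W = 140 kg.

140.0 kg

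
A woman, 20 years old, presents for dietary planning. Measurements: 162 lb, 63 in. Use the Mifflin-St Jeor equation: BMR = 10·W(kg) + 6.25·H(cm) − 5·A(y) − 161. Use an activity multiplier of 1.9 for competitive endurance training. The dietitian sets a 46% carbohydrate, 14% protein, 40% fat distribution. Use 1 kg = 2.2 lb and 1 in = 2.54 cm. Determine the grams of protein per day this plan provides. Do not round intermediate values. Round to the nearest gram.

Convert to metric: weight = 162 ÷ 2.2 = 73.6364 kg; height = 63 × 2.54 = 160.02 cm.
Mifflin-St Jeor (female): BMR = 10(73.6364) + 6.25(160.02) − 5(20) − 161 = 736.3636 + 1000.125 − 100 − 161 = 1475.4886 kcal/day.
TEE = 1475.4886 × 1.9 = 2803.4284 kcal/day.
Protein energy = 14% × 2803.4284 = 392.48 kcal.
Protein = 392.48 ÷ 4 kcal/g = 98.12 g.

98 g/day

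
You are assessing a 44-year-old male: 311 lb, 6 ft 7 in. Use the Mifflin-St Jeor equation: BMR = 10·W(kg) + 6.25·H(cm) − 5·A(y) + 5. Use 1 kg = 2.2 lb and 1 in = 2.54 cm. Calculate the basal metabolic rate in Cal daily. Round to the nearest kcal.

2453 Cal daily

Convert to metric: weight = 311 ÷ 2.2 = 141.3636 kg; height = (6×12 + 7) × 2.54 = 79 × 2.54 = 200.66 cm.
Mifflin-St Jeor (male): BMR = 10(141.3636) + 6.25(200.66) − 5(44) + 5 = 1413.6364 + 1254.125 − 220 + 5 = 2452.7614 kcal/day.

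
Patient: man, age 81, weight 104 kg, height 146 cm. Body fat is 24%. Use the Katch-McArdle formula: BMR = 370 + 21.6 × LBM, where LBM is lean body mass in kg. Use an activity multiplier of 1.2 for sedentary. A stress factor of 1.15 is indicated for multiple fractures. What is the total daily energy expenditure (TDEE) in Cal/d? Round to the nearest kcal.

LBM = 104 × (1 − 0.24) = 79.04 kg. Katch-McArdle: BMR = 370 + 21.6 × 79.04 = 2077.264 kcal/day.
TEE = BMR × activity factor = 2077.264 × 1.2 = 2492.7168 kcal/day.
Apply stress factor: 2492.7168 × 1.15 = 2866.6243 kcal/day.

2867 Cal/d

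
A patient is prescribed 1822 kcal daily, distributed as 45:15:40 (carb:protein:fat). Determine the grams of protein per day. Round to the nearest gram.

68 g/day

Protein energy = 15% × 1822 = 273.3 kcal.
At 4 kcal/g: 273.3 ÷ 4 = 68.325 g.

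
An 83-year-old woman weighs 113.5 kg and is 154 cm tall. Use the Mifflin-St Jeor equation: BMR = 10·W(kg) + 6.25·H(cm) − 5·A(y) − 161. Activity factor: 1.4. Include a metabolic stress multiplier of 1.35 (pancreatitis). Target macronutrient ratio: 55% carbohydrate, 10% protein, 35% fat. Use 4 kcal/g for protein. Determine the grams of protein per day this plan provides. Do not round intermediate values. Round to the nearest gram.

72 g/day

Mifflin-St Jeor (female): BMR = 10(113.5) + 6.25(154) − 5(83) − 161 = 1135 + 962.5 − 415 − 161 = 1521.5 kcal/day.
TEE = 1521.5 × 1.4 = 2130.1 kcal/day.
With stress factor 1.35: 2130.1 × 1.35 = 2875.635 kcal/day.
Protein energy = 10% × 2875.635 = 287.5635 kcal.
Protein = 287.5635 ÷ 4 kcal/g = 71.8909 g.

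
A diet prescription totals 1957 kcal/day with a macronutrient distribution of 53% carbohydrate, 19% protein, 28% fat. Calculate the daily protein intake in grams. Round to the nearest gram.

93 g/day

Protein energy = 19% × 1957 = 371.83 kcal.
At 4 kcal/g: 371.83 ÷ 4 = 92.9575 g.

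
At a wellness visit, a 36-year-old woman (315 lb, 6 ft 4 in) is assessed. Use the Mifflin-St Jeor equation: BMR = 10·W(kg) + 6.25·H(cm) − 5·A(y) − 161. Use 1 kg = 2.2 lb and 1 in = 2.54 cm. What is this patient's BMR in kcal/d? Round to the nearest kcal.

2297 kcal/d

Convert to metric: weight = 315 ÷ 2.2 = 143.1818 kg; height = (6×12 + 4) × 2.54 = 76 × 2.54 = 193.04 cm.
Mifflin-St Jeor (female): BMR = 10(143.1818) + 6.25(193.04) − 5(36) − 161 = 1431.8182 + 1206.5 − 180 − 161 = 2297.3182 kcal/day.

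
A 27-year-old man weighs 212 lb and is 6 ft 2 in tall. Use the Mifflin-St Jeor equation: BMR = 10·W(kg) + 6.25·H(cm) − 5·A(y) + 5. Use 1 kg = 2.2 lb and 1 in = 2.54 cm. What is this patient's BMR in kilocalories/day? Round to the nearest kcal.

2008 kilocalories/day

Convert to metric: weight = 212 ÷ 2.2 = 96.3636 kg; height = (6×12 + 2) × 2.54 = 74 × 2.54 = 187.96 cm.
Mifflin-St Jeor (male): BMR = 10(96.3636) + 6.25(187.96) − 5(27) + 5 = 963.6364 + 1174.75 − 135 + 5 = 2008.3864 kcal/day.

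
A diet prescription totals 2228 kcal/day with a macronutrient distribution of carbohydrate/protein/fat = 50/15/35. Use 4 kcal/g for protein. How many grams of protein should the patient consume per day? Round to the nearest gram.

84 g/day

Protein energy = 15% × 2228 = 334.2 kcal.
At 4 kcal/g: 334.2 ÷ 4 = 83.55 g.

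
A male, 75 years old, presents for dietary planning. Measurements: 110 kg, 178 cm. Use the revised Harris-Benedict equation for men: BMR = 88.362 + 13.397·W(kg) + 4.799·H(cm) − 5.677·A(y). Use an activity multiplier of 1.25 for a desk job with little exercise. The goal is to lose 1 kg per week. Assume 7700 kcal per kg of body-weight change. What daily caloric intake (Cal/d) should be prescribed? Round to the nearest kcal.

1388 Cal/d

Harris-Benedict: BMR = 88.362 + 13.397(110) + 4.799(178) − 5.677(75) = 1990.479 kcal/day.
TEE = 1990.479 × 1.25 = 2488.0988 kcal/day.
Required daily deficit = 1 × 7700 ÷ 7 = 1100 kcal/day.
Target intake = 2488.0988 − 1100 = 1388.0988 kcal/day.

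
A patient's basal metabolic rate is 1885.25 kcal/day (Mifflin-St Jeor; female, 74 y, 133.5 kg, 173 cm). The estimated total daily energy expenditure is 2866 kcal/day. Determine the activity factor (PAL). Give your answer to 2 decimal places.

1.52

Activity factor = TEE ÷ BMR = 2866 ÷ 1885.25 = 1.52.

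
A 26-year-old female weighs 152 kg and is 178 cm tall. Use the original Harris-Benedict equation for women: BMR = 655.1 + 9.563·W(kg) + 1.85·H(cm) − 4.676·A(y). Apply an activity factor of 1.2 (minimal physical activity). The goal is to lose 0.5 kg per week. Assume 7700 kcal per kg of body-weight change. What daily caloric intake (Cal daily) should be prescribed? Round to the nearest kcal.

Harris-Benedict: BMR = 655.1 + 9.563(152) + 1.85(178) − 4.676(26) = 2316.4 kcal/day.
TEE = 2316.4 × 1.2 = 2779.68 kcal/day.
Required daily deficit = 0.5 × 7700 ÷ 7 = 550 kcal/day.
Target intake = 2779.68 − 550 = 2229.68 kcal/day.

2230 Cal daily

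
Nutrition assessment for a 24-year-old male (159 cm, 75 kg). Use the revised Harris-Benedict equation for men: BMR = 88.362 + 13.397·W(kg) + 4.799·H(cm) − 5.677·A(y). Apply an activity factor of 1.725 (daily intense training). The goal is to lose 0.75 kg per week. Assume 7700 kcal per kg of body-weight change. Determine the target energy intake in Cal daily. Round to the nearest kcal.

2142 Cal daily

Harris-Benedict: BMR = 88.362 + 13.397(75) + 4.799(159) − 5.677(24) = 1719.93 kcal/day.
TEE = 1719.93 × 1.725 = 2966.8793 kcal/day.
Required daily deficit = 0.75 × 7700 ÷ 7 = 825 kcal/day.
Target intake = 2966.8793 − 825 = 2141.8793 kcal/day.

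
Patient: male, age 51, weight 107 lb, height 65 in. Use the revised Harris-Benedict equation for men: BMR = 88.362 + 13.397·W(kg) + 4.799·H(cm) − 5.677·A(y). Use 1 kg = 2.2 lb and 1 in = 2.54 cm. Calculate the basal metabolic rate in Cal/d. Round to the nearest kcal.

1243 Cal/d

Convert to metric: weight = 107 ÷ 2.2 = 48.6364 kg; height = 65 × 2.54 = 165.1 cm.
Harris-Benedict: BMR = 88.362 + 13.397(48.6364) + 4.799(165.1) − 5.677(51) = 1242.7313 kcal/day.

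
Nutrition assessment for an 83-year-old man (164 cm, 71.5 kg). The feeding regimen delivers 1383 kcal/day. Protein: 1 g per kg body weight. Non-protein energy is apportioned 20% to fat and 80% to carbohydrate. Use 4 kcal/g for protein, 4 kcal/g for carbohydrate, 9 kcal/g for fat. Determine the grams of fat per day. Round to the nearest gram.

24 g/day

Protein = 1 × 71.5 = 71.5 g → 71.5 × 4 = 286 kcal.
Non-protein calories = 1383 − 286 = 1097 kcal.
Fat: 20% × 1097 = 219.4 kcal; carbohydrate: 877.6 kcal.
Fat: 219.4 kcal ÷ 9 kcal/g = 24.3778 g.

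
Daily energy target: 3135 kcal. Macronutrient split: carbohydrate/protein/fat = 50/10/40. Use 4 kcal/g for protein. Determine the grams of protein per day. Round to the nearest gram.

78 g/day

Protein energy = 10% × 3135 = 313.5 kcal.
At 4 kcal/g: 313.5 ÷ 4 = 78.375 g.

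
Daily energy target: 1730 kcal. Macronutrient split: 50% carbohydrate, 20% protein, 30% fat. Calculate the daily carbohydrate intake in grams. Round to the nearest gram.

216 g/day

Carbohydrate energy = 50% × 1730 = 865 kcal.
At 4 kcal/g: 865 ÷ 4 = 216.25 g.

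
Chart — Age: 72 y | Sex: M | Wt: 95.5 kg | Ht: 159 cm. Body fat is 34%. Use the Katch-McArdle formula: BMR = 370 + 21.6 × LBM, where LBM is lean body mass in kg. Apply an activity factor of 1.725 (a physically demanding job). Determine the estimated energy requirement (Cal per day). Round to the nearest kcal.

LBM = 95.5 × (1 − 0.34) = 63.03 kg. Katch-McArdle: BMR = 370 + 21.6 × 63.03 = 1731.448 kcal/day.
TEE = BMR × activity factor = 1731.448 × 1.725 = 2986.7478 kcal/day.

2987 Cal per day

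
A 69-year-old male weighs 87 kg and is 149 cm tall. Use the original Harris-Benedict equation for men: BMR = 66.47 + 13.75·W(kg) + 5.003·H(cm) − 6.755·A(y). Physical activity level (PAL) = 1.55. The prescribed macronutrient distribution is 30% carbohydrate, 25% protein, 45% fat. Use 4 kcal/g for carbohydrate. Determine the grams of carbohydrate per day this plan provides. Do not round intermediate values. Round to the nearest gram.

Harris-Benedict: BMR = 66.47 + 13.75(87) + 5.003(149) − 6.755(69) = 1542.072 kcal/day.
TEE = 1542.072 × 1.55 = 2390.2116 kcal/day.
Carbohydrate energy = 30% × 2390.2116 = 717.0635 kcal.
Carbohydrate = 717.0635 ÷ 4 kcal/g = 179.2659 g.

179 g/day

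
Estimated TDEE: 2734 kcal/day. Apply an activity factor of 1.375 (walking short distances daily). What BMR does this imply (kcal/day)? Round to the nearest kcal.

BMR = TEE ÷ activity factor = 2734 ÷ 1.375 = 1988.3636 kcal/day.

1988 kcal/day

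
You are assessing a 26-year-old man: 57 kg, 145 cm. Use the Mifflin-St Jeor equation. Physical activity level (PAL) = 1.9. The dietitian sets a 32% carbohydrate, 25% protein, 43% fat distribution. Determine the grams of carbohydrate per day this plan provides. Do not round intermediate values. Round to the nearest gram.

205 g/day

Mifflin-St Jeor (male): BMR = 10(57) + 6.25(145) − 5(26) + 5 = 570 + 906.25 − 130 + 5 = 1351.25 kcal/day.
TEE = 1351.25 × 1.9 = 2567.375 kcal/day.
Carbohydrate energy = 32% × 2567.375 = 821.56 kcal.
Carbohydrate = 821.56 ÷ 4 kcal/g = 205.39 g.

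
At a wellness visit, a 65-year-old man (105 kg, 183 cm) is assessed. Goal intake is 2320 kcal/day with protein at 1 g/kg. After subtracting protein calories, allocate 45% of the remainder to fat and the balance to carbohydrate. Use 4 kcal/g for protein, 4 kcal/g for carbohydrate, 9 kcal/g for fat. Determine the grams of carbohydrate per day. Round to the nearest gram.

261 g/day

Protein = 1 × 105 = 105 g → 105 × 4 = 420 kcal.
Non-protein calories = 2320 − 420 = 1900 kcal.
Fat: 45% × 1900 = 855 kcal; carbohydrate: 1045 kcal.
Carbohydrate: 1045 kcal ÷ 4 kcal/g = 261.25 g.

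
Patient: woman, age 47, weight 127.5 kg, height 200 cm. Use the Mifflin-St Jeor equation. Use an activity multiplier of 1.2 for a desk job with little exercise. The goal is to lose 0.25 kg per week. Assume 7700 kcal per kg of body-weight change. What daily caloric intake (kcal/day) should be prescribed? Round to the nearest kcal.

2280 kcal/day

Mifflin-St Jeor (female): BMR = 10(127.5) + 6.25(200) − 5(47) − 161 = 1275 + 1250 − 235 − 161 = 2129 kcal/day.
TEE = 2129 × 1.2 = 2554.8 kcal/day.
Required daily deficit = 0.25 × 7700 ÷ 7 = 275 kcal/day.
Target intake = 2554.8 − 275 = 2279.8 kcal/day.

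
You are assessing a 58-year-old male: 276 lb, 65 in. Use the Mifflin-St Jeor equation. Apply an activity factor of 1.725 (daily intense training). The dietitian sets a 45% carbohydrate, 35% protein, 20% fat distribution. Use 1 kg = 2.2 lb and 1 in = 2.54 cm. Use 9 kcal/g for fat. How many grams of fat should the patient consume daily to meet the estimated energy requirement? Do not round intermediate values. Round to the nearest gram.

77 g/day

Convert to metric: weight = 276 ÷ 2.2 = 125.4545 kg; height = 65 × 2.54 = 165.1 cm.
Mifflin-St Jeor (male): BMR = 10(125.4545) + 6.25(165.1) − 5(58) + 5 = 1254.5455 + 1031.875 − 290 + 5 = 2001.4205 kcal/day.
TEE = 2001.4205 × 1.725 = 3452.4503 kcal/day.
Fat energy = 20% × 3452.4503 = 690.4901 kcal.
Fat = 690.4901 ÷ 9 kcal/g = 76.7211 g.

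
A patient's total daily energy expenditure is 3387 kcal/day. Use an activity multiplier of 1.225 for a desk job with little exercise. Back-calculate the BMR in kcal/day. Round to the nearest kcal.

BMR = TEE ÷ activity factor = 3387 ÷ 1.225 = 2764.898 kcal/day.

2765 kcal/day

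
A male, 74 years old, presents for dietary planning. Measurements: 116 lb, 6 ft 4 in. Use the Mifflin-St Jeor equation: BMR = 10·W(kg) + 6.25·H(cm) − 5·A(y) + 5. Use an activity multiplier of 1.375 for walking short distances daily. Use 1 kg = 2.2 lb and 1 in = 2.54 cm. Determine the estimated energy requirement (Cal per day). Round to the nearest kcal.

Convert to metric: weight = 116 ÷ 2.2 = 52.7273 kg; height = (6×12 + 4) × 2.54 = 76 × 2.54 = 193.04 cm.
Mifflin-St Jeor (male): BMR = 10(52.7273) + 6.25(193.04) − 5(74) + 5 = 527.2727 + 1206.5 − 370 + 5 = 1368.7727 kcal/day.
TEE = BMR × activity factor = 1368.7727 × 1.375 = 1882.0625 kcal/day.

1882 Cal per day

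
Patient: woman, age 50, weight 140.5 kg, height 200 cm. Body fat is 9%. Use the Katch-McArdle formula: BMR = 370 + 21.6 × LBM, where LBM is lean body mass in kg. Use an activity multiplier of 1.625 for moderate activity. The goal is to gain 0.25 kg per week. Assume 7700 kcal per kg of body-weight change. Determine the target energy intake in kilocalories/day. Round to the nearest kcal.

LBM = 140.5 × (1 − 0.09) = 127.855 kg. Katch-McArdle: BMR = 370 + 21.6 × 127.855 = 3131.668 kcal/day.
TEE = 3131.668 × 1.625 = 5088.9605 kcal/day.
Required daily surplus = 0.25 × 7700 ÷ 7 = 275 kcal/day.
Target intake = 5088.9605 + 275 = 5363.9605 kcal/day.

5364 kilocalories/day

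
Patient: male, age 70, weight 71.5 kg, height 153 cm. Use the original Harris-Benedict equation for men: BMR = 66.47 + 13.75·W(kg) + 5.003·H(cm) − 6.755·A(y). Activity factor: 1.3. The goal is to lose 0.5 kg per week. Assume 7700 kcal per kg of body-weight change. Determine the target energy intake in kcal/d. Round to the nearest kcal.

1195 kcal/d

Harris-Benedict: BMR = 66.47 + 13.75(71.5) + 5.003(153) − 6.755(70) = 1342.204 kcal/day.
TEE = 1342.204 × 1.3 = 1744.8652 kcal/day.
Required daily deficit = 0.5 × 7700 ÷ 7 = 550 kcal/day.
Target intake = 1744.8652 − 550 = 1194.8652 kcal/day.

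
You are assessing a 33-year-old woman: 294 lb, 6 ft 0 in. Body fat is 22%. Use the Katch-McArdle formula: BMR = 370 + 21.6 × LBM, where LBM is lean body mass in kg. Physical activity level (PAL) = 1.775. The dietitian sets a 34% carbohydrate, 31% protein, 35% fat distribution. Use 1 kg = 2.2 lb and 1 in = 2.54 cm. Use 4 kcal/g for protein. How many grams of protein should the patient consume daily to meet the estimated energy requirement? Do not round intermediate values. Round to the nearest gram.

361 g/day

Convert to metric: weight = 294 ÷ 2.2 = 133.6364 kg; height = (6×12 + 0) × 2.54 = 72 × 2.54 = 182.88 cm.
LBM = 133.6364 × (1 − 0.22) = 104.2364 kg. Katch-McArdle: BMR = 370 + 21.6 × 104.2364 = 2621.5055 kcal/day.
TEE = 2621.5055 × 1.775 = 4653.1722 kcal/day.
Protein energy = 31% × 4653.1722 = 1442.4834 kcal.
Protein = 1442.4834 ÷ 4 kcal/g = 360.6208 g.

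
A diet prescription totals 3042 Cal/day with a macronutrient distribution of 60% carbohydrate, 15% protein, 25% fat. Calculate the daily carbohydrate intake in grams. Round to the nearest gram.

456 g/day

Carbohydrate energy = 60% × 3042 = 1825.2 kcal.
At 4 kcal/g: 1825.2 ÷ 4 = 456.3 g.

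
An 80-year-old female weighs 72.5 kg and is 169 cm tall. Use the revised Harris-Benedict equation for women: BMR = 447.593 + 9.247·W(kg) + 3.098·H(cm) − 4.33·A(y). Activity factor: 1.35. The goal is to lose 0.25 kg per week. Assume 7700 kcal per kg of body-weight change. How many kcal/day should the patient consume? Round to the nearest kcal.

1473 kcal/day

Harris-Benedict: BMR = 447.593 + 9.247(72.5) + 3.098(169) − 4.33(80) = 1295.1625 kcal/day.
TEE = 1295.1625 × 1.35 = 1748.4694 kcal/day.
Required daily deficit = 0.25 × 7700 ÷ 7 = 275 kcal/day.
Target intake = 1748.4694 − 275 = 1473.4694 kcal/day.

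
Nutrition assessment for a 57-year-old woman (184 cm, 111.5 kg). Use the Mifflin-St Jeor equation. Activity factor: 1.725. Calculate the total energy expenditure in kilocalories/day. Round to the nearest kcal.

3138 kilocalories/day

Mifflin-St Jeor (female): BMR = 10(111.5) + 6.25(184) − 5(57) − 161 = 1115 + 1150 − 285 − 161 = 1819 kcal/day.
TEE = BMR × activity factor = 1819 × 1.725 = 3137.775 kcal/day.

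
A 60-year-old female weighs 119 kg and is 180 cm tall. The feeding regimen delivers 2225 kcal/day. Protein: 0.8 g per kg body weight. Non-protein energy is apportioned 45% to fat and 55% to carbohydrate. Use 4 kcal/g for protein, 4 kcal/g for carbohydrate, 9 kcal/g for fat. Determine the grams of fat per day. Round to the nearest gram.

92 g/day

Protein = 0.8 × 119 = 95.2 g → 95.2 × 4 = 380.8 kcal.
Non-protein calories = 2225 − 380.8 = 1844.2 kcal.
Fat: 45% × 1844.2 = 829.89 kcal; carbohydrate: 1014.31 kcal.
Fat: 829.89 kcal ÷ 9 kcal/g = 92.21 g.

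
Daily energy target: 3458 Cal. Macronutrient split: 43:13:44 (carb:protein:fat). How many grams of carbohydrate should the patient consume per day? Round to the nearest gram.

Carbohydrate energy = 43% × 3458 = 1486.94 kcal.
At 4 kcal/g: 1486.94 ÷ 4 = 371.735 g.

372 g/day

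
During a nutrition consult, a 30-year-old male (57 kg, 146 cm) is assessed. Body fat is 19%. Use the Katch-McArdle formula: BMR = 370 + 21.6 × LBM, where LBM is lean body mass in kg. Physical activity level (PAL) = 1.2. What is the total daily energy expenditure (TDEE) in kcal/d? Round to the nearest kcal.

1641 kcal/d

LBM = 57 × (1 − 0.19) = 46.17 kg. Katch-McArdle: BMR = 370 + 21.6 × 46.17 = 1367.272 kcal/day.
TEE = BMR × activity factor = 1367.272 × 1.2 = 1640.7264 kcal/day.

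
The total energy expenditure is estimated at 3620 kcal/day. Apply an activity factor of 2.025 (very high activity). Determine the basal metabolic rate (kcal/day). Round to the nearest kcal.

1788 kcal/day

BMR = TEE ÷ activity factor = 3620 ÷ 2.025 = 1787.6543 kcal/day.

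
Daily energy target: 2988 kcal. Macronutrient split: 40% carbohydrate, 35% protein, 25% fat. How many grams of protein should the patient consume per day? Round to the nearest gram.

261 g/day

Protein energy = 35% × 2988 = 1045.8 kcal.
At 4 kcal/g: 1045.8 ÷ 4 = 261.45 g.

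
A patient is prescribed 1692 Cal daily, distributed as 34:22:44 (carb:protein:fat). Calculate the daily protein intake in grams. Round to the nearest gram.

93 g/day

Protein energy = 22% × 1692 = 372.24 kcal.
At 4 kcal/g: 372.24 ÷ 4 = 93.06 g.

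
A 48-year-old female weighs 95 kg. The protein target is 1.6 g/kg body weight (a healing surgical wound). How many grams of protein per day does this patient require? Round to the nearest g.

Protein = 1.6 g/kg × 95 kg = 152 g/day.

152 g/day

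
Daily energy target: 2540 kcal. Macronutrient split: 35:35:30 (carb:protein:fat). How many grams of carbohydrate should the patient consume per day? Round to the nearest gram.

222 g/day

Carbohydrate energy = 35% × 2540 = 889 kcal.
At 4 kcal/g: 889 ÷ 4 = 222.25 g.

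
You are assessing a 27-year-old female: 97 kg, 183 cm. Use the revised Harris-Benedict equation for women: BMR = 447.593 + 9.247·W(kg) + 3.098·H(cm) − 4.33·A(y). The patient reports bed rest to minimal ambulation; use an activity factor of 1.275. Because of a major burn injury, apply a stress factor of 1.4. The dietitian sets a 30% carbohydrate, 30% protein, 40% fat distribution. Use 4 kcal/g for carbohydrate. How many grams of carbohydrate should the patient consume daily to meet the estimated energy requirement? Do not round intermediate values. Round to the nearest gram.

240 g/day

Harris-Benedict: BMR = 447.593 + 9.247(97) + 3.098(183) − 4.33(27) = 1794.576 kcal/day.
TEE = 1794.576 × 1.275 = 2288.0844 kcal/day.
With stress factor 1.4: 2288.0844 × 1.4 = 3203.3182 kcal/day.
Carbohydrate energy = 30% × 3203.3182 = 960.9954 kcal.
Carbohydrate = 960.9954 ÷ 4 kcal/g = 240.2489 g.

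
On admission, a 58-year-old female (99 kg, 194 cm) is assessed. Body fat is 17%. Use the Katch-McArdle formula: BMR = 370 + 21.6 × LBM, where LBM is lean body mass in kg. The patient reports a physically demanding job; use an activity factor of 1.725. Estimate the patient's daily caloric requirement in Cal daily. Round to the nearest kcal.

LBM = 99 × (1 − 0.17) = 82.17 kg. Katch-McArdle: BMR = 370 + 21.6 × 82.17 = 2144.872 kcal/day.
TEE = BMR × activity factor = 2144.872 × 1.725 = 3699.9042 kcal/day.

3700 Cal daily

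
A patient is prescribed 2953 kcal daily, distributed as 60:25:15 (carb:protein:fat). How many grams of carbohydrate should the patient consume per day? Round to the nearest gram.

443 g/day

Carbohydrate energy = 60% × 2953 = 1771.8 kcal.
At 4 kcal/g: 1771.8 ÷ 4 = 442.95 g.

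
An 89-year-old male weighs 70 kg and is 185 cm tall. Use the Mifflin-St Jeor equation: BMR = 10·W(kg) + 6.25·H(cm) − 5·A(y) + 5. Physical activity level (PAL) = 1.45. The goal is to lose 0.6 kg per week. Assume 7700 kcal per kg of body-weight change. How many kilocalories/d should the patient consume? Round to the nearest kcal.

Mifflin-St Jeor (male): BMR = 10(70) + 6.25(185) − 5(89) + 5 = 700 + 1156.25 − 445 + 5 = 1416.25 kcal/day.
TEE = 1416.25 × 1.45 = 2053.5625 kcal/day.
Required daily deficit = 0.6 × 7700 ÷ 7 = 660 kcal/day.
Target intake = 2053.5625 − 660 = 1393.5625 kcal/day.

1394 kilocalories/d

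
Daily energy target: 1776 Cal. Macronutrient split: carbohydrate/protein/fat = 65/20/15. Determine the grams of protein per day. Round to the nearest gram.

Protein energy = 20% × 1776 = 355.2 kcal.
At 4 kcal/g: 355.2 ÷ 4 = 88.8 g.

89 g/day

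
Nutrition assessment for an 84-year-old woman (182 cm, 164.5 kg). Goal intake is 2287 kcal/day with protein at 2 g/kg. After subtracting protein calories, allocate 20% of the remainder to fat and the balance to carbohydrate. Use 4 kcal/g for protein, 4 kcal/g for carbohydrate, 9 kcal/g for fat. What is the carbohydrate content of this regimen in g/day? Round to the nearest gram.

194 g/day

Protein = 2 × 164.5 = 329 g → 329 × 4 = 1316 kcal.
Non-protein calories = 2287 − 1316 = 971 kcal.
Fat: 20% × 971 = 194.2 kcal; carbohydrate: 776.8 kcal.
Carbohydrate: 776.8 kcal ÷ 4 kcal/g = 194.2 g.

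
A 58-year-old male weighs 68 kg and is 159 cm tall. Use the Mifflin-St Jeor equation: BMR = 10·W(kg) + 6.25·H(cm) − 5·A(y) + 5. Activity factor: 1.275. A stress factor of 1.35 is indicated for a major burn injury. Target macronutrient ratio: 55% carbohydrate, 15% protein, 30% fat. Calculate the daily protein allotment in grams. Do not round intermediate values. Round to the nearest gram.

90 g/day

Mifflin-St Jeor (male): BMR = 10(68) + 6.25(159) − 5(58) + 5 = 680 + 993.75 − 290 + 5 = 1388.75 kcal/day.
TEE = 1388.75 × 1.275 = 1770.6563 kcal/day.
With stress factor 1.35: 1770.6563 × 1.35 = 2390.3859 kcal/day.
Protein energy = 15% × 2390.3859 = 358.5579 kcal.
Protein = 358.5579 ÷ 4 kcal/g = 89.6395 g.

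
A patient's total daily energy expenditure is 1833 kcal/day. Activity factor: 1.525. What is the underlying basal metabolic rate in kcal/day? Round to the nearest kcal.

1202 kcal/day

BMR = TEE ÷ activity factor = 1833 ÷ 1.525 = 1201.9672 kcal/day.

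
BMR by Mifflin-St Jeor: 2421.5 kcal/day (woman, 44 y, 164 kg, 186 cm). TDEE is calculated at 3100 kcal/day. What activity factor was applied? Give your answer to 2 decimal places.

1.28

Activity factor = TEE ÷ BMR = 3100 ÷ 2421.5 = 1.28.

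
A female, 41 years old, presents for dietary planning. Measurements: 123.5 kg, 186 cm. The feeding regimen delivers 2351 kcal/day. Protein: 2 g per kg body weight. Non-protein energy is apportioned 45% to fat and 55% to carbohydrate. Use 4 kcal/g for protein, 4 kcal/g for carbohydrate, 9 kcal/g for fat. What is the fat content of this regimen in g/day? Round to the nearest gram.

Protein = 2 × 123.5 = 247 g → 247 × 4 = 988 kcal.
Non-protein calories = 2351 − 988 = 1363 kcal.
Fat: 45% × 1363 = 613.35 kcal; carbohydrate: 749.65 kcal.
Fat: 613.35 kcal ÷ 9 kcal/g = 68.15 g.

68 g/day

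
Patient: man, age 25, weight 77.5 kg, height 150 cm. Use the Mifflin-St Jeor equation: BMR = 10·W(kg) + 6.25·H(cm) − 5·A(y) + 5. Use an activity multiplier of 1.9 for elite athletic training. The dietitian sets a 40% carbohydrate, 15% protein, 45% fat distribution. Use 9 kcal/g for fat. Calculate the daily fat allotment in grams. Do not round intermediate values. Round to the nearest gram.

Mifflin-St Jeor (male): BMR = 10(77.5) + 6.25(150) − 5(25) + 5 = 775 + 937.5 − 125 + 5 = 1592.5 kcal/day.
TEE = 1592.5 × 1.9 = 3025.75 kcal/day.
Fat energy = 45% × 3025.75 = 1361.5875 kcal.
Fat = 1361.5875 ÷ 9 kcal/g = 151.2875 g.

151 g/day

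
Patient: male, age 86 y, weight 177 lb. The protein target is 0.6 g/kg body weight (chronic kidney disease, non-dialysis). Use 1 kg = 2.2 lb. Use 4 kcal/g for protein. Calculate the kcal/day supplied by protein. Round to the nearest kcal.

Weight in kg = 177 ÷ 2.2 = 80.4545 kg.
Protein = 0.6 g/kg × 80.4545 kg = 48.2727 g/day.
Protein energy = 48.2727 g × 4 kcal/g = 193.0909 kcal/day.

193 kcal/day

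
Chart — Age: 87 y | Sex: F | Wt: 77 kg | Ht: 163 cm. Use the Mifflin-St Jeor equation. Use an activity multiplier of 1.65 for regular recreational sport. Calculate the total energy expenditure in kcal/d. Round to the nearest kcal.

1968 kcal/d

Mifflin-St Jeor (female): BMR = 10(77) + 6.25(163) − 5(87) − 161 = 770 + 1018.75 − 435 − 161 = 1192.75 kcal/day.
TEE = BMR × activity factor = 1192.75 × 1.65 = 1968.0375 kcal/day.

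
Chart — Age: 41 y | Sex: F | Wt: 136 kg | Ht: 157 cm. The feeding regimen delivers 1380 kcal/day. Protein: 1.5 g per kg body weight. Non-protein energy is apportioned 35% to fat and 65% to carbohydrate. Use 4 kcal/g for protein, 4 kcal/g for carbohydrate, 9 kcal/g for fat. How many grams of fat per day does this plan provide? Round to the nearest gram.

Protein = 1.5 × 136 = 204 g → 204 × 4 = 816 kcal.
Non-protein calories = 1380 − 816 = 564 kcal.
Fat: 35% × 564 = 197.4 kcal; carbohydrate: 366.6 kcal.
Fat: 197.4 kcal ÷ 9 kcal/g = 21.9333 g.

22 g/day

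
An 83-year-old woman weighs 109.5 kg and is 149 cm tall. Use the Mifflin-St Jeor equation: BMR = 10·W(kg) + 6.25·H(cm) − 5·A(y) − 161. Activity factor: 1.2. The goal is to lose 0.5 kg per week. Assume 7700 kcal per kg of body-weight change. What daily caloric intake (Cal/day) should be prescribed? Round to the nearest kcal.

Mifflin-St Jeor (female): BMR = 10(109.5) + 6.25(149) − 5(83) − 161 = 1095 + 931.25 − 415 − 161 = 1450.25 kcal/day.
TEE = 1450.25 × 1.2 = 1740.3 kcal/day.
Required daily deficit = 0.5 × 7700 ÷ 7 = 550 kcal/day.
Target intake = 1740.3 − 550 = 1190.3 kcal/day.

1190 Cal/day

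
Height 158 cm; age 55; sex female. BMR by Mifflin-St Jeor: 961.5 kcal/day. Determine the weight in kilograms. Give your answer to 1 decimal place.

41.0 kg

961.5 = 10·W + 6.25(158) − 5(55) − 161
10·W = 961.5 − 551.5 = 410, so W = 41 kg.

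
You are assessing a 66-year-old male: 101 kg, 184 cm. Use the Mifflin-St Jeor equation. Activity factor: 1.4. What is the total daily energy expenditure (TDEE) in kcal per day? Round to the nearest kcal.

2569 kcal per day

Mifflin-St Jeor (male): BMR = 10(101) + 6.25(184) − 5(66) + 5 = 1010 + 1150 − 330 + 5 = 1835 kcal/day.
TEE = BMR × activity factor = 1835 × 1.4 = 2569 kcal/day.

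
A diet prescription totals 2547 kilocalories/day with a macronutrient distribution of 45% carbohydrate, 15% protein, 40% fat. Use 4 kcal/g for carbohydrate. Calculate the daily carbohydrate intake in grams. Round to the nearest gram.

Carbohydrate energy = 45% × 2547 = 1146.15 kcal.
At 4 kcal/g: 1146.15 ÷ 4 = 286.5375 g.

287 g/day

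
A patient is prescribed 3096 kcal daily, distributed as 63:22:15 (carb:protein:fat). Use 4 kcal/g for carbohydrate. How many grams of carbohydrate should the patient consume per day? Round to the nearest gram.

Carbohydrate energy = 63% × 3096 = 1950.48 kcal.
At 4 kcal/g: 1950.48 ÷ 4 = 487.62 g.

488 g/day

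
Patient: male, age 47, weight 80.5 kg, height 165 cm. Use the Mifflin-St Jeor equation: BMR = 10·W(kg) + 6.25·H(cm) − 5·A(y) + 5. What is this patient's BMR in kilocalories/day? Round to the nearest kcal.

Mifflin-St Jeor (male): BMR = 10(80.5) + 6.25(165) − 5(47) + 5 = 805 + 1031.25 − 235 + 5 = 1606.25 kcal/day.

1606 kilocalories/day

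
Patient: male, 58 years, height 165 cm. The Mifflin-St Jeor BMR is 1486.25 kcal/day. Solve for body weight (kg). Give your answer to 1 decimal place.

1486.25 = 10·W + 6.25(165) − 5(58) + 5
10·W = 1486.25 − 746.25 = 740, so W = 74 kg.

74.0 kg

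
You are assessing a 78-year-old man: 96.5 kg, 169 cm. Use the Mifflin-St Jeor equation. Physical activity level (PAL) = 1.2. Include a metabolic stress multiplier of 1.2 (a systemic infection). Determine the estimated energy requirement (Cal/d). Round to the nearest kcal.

Mifflin-St Jeor (male): BMR = 10(96.5) + 6.25(169) − 5(78) + 5 = 965 + 1056.25 − 390 + 5 = 1636.25 kcal/day.
TEE = BMR × activity factor = 1636.25 × 1.2 = 1963.5 kcal/day.
Apply stress factor: 1963.5 × 1.2 = 2356.2 kcal/day.

2356 Cal/d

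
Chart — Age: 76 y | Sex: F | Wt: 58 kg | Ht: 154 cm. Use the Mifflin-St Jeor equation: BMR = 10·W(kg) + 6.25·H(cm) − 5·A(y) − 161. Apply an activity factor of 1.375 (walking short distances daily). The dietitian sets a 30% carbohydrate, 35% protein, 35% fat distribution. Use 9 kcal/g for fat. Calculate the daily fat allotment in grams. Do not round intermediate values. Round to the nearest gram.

54 g/day

Mifflin-St Jeor (female): BMR = 10(58) + 6.25(154) − 5(76) − 161 = 580 + 962.5 − 380 − 161 = 1001.5 kcal/day.
TEE = 1001.5 × 1.375 = 1377.0625 kcal/day.
Fat energy = 35% × 1377.0625 = 481.9719 kcal.
Fat = 481.9719 ÷ 9 kcal/g = 53.5524 g.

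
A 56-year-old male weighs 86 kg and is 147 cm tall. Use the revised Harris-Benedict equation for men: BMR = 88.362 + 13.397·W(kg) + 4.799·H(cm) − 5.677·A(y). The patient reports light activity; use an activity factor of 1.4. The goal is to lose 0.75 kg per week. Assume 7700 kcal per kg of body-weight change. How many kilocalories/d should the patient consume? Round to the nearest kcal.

1454 kilocalories/d

Harris-Benedict: BMR = 88.362 + 13.397(86) + 4.799(147) − 5.677(56) = 1628.045 kcal/day.
TEE = 1628.045 × 1.4 = 2279.263 kcal/day.
Required daily deficit = 0.75 × 7700 ÷ 7 = 825 kcal/day.
Target intake = 2279.263 − 825 = 1454.263 kcal/day.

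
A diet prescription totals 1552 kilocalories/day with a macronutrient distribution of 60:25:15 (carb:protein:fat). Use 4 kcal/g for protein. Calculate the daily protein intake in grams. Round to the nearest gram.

Protein energy = 25% × 1552 = 388 kcal.
At 4 kcal/g: 388 ÷ 4 = 97 g.

97 g/day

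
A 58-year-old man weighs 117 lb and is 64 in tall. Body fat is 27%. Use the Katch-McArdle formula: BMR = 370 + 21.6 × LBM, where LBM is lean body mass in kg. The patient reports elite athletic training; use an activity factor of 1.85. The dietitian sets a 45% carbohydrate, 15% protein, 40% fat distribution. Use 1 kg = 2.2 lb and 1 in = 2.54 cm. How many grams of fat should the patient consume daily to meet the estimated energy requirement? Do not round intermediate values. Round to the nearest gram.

Convert to metric: weight = 117 ÷ 2.2 = 53.1818 kg; height = 64 × 2.54 = 162.56 cm.
LBM = 53.1818 × (1 − 0.27) = 38.8227 kg. Katch-McArdle: BMR = 370 + 21.6 × 38.8227 = 1208.5709 kcal/day.
TEE = 1208.5709 × 1.85 = 2235.8562 kcal/day.
Fat energy = 40% × 2235.8562 = 894.3425 kcal.
Fat = 894.3425 ÷ 9 kcal/g = 99.3714 g.

99 g/day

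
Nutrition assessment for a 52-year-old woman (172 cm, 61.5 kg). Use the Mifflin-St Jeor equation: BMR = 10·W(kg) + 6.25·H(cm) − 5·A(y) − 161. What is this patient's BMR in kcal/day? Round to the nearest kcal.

Mifflin-St Jeor (female): BMR = 10(61.5) + 6.25(172) − 5(52) − 161 = 615 + 1075 − 260 − 161 = 1269 kcal/day.

1269 kcal/day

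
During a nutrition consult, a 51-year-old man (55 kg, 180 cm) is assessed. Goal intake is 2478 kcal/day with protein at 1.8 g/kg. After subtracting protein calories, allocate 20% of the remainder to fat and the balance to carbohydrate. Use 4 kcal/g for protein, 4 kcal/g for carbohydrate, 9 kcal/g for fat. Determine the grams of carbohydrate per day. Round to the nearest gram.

416 g/day

Protein = 1.8 × 55 = 99 g → 99 × 4 = 396 kcal.
Non-protein calories = 2478 − 396 = 2082 kcal.
Fat: 20% × 2082 = 416.4 kcal; carbohydrate: 1665.6 kcal.
Carbohydrate: 1665.6 kcal ÷ 4 kcal/g = 416.4 g.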